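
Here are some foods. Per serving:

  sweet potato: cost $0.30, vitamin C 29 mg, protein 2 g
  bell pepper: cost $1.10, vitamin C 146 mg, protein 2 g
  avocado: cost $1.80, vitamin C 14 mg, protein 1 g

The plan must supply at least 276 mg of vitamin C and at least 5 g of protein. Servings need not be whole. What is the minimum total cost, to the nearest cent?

$2.14

sweet potato only: max(276/29, 5/2) = 9.517 servings → $2.86.
bell pepper only: max(276/146, 5/2) = 2.5 servings → $2.75.
avocado only: max(276/14, 5/1) = 19.71 servings → $35.49.
sweet potato + bell pepper with both tight: 0.7607 servings and 1.739 servings → $2.14.
sweet potato + avocado with both targets exact would need a negative amount; discard.
bell pepper + avocado with both tight: 1.746 servings and 1.508 servings → $4.64.
Cheapest feasible corner: $2.14.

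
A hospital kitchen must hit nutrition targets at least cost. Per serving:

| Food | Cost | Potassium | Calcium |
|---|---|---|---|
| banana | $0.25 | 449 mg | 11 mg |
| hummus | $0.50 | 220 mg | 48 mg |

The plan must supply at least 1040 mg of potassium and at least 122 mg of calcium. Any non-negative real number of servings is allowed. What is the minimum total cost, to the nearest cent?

Check every corner: each single food scaled to meet both minima, and each pair solved so both constraints bind.
banana only: max(1040/449, 122/11) = 11.09 servings → $2.77.
hummus only: max(1040/220, 122/48) = 4.727 servings → $2.36.
banana + hummus with both tight: 1.206 servings and 2.265 servings → $1.43.
Cheapest feasible corner: $1.43.

$1.43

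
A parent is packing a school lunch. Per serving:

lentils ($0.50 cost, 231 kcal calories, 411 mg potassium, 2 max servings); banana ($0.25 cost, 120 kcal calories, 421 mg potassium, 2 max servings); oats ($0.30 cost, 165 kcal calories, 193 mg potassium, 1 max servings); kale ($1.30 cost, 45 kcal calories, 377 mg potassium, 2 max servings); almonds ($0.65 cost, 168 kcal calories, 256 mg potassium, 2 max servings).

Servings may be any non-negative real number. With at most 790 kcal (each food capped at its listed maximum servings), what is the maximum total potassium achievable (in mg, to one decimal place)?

2414.4 mg

Potassium per kcal: kale 8.378, banana 3.508, lentils 1.779, almonds 1.524, oats 1.17.
Take 2 servings of kale: uses 90 kcal, +754.0 mg potassium (running total 754.0 mg).
Take 2 servings of banana: uses 240 kcal, +842.0 mg potassium (running total 1596.0 mg).
Take 1.991 servings of lentils: uses 460 kcal, +818.4 mg potassium (running total 2414.4 mg).
Filling greedily by potassium-per-kcal is optimal for one linear limit, giving 2414.4 mg.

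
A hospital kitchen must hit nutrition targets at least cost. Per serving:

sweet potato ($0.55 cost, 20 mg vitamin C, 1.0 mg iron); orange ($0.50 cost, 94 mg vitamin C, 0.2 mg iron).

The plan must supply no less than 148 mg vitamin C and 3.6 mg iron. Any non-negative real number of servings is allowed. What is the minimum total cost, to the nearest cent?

Two binding constraints pin down two serving amounts, so the optimal mix uses at most two foods. The candidates are each food alone (scaled to the tighter of vitamin C/iron) and each pair with both constraints tight.
sweet potato only: max(148/20, 3.6/1.0) = 7.4 servings → $4.07.
orange only: max(148/94, 3.6/0.2) = 18 servings → $9.00.
sweet potato + orange with both tight: 3.431 servings and 0.8444 servings → $2.31.
Cheapest feasible corner: $2.31.

$2.31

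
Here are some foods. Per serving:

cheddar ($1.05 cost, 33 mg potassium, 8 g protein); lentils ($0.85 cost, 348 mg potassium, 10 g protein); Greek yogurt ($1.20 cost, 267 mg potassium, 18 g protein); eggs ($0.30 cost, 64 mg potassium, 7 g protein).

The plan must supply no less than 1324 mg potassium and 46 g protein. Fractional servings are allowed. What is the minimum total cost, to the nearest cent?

cheddar only: max(1324/33, 46/8) = 40.12 servings → $42.13.
lentils only: max(1324/348, 46/10) = 4.6 servings → $3.91.
Greek yogurt only: max(1324/267, 46/18) = 4.959 servings → $5.95.
eggs only: max(1324/64, 46/7) = 20.69 servings → $6.21.
cheddar + lentils with both tight: 1.128 servings and 3.698 servings → $4.33.
cheddar + Greek yogurt with both targets exact would need a negative amount; discard.
cheddar + eggs with both targets exact would need a negative amount; discard.
lentils + Greek yogurt with both tight: 3.214 servings and 0.7702 servings → $3.66.
lentils + eggs with both tight: 3.521 servings and 1.541 servings → $3.46.
Greek yogurt + eggs: the both-tight solution has a negative serving — not a feasible corner.
The minimum over all feasible corners is $3.46.

$3.46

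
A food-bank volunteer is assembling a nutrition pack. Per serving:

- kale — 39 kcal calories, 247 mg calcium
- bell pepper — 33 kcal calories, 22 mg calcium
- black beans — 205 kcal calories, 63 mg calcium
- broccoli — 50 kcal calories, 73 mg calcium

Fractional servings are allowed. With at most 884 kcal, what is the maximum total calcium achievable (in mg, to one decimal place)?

Calcium per kcal: kale 6.333, broccoli 1.46, bell pepper 0.6667, black beans 0.3073.
With no serving limits, spend the whole calories allowance on kale: 884 kcal / 39 kcal × 247 mg = 5598.7 mg.

5598.7 mg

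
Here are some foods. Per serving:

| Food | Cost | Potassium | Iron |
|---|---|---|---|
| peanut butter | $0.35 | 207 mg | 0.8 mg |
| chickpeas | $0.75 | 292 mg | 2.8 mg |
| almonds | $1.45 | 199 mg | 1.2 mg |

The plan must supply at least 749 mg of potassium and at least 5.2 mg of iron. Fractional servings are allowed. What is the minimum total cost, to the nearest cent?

$1.62

peanut butter only: max(749/207, 5.2/0.8) = 6.5 servings → $2.27.
chickpeas only: max(749/292, 5.2/2.8) = 2.565 servings → $1.92.
almonds only: max(749/199, 5.2/1.2) = 4.333 servings → $6.28.
peanut butter + chickpeas with both tight: 1.673 servings and 1.379 servings → $1.62.
peanut butter + almonds: intersection lies outside the first quadrant.
chickpeas + almonds with both tight: 0.6576 servings and 2.799 servings → $4.55.
The minimum over all feasible corners is $1.62.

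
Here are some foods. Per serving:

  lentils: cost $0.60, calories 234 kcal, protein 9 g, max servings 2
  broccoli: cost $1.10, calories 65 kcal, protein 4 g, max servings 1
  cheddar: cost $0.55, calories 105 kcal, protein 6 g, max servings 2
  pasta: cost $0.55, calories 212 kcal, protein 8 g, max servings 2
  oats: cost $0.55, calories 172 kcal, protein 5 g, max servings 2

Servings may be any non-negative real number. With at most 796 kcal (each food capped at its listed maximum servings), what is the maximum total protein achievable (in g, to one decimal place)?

Protein per kcal: broccoli 0.06154, cheddar 0.05714, lentils 0.03846, pasta 0.03774, oats 0.02907.
Take 1 serving of broccoli: uses 65 kcal, +4.0 g protein (running total 4.0 g).
Take 2 servings of cheddar: uses 210 kcal, +12.0 g protein (running total 16.0 g).
Take 2 servings of lentils: uses 468 kcal, +18.0 g protein (running total 34.0 g).
Take 0.25 servings of pasta: uses 53 kcal, +2.0 g protein (running total 36.0 g).
Filling greedily by protein-per-kcal is optimal for one linear limit, giving 36.0 g.

36.0 g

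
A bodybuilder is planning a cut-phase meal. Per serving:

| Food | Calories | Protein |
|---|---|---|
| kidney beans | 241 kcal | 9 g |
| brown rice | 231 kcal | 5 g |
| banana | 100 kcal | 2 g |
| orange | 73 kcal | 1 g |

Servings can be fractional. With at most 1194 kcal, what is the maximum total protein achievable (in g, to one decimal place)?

Protein per kcal: kidney beans 0.03734, brown rice 0.02165, banana 0.02, orange 0.0137.
With no serving limits, spend the whole calories allowance on kidney beans: 1194 kcal / 241 kcal × 9 g = 44.6 g.

44.6 g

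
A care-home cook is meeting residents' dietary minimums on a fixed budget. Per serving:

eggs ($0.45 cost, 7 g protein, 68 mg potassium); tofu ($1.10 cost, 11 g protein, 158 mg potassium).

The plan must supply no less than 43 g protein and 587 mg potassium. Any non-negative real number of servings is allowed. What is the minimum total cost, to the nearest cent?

This is a tiny linear program; its minimum lies at a vertex of the feasible set. List the vertices and price them.
eggs only: max(43/7, 587/68) = 8.632 servings → $3.88.
tofu only: max(43/11, 587/158) = 3.909 servings → $4.30.
eggs + tofu with both tight: 0.9413 servings and 3.31 servings → $4.06.
Cheapest feasible corner: $3.88.

$3.88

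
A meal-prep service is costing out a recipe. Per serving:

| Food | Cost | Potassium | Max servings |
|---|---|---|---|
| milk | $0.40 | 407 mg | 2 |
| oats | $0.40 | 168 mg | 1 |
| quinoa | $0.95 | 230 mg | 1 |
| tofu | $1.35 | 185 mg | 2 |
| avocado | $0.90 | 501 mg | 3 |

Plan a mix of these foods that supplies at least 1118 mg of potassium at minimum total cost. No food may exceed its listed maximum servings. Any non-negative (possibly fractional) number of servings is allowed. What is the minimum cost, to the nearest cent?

$1.35

Cost per mg of potassium: milk $0.0010, avocado $0.0018, oats $0.0024, quinoa $0.0041, tofu $0.0073.
Take 2 servings of milk: +814.0 mg potassium for $0.80 (total $0.80, still need 304.0 mg).
Take 0.6068 servings of avocado: +304.0 mg potassium for $0.55 (total $1.35, still need 0.0 mg).
Filling from the cheapest source first is optimal under one linear minimum: $1.35.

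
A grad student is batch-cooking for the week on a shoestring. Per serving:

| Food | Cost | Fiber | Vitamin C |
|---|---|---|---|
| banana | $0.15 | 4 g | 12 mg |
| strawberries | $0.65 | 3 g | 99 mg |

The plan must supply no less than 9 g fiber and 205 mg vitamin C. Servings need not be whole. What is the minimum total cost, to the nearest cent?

$1.40

Two binding constraints pin down two serving amounts, so the optimal mix uses at most two foods. The candidates are each food alone (scaled to the tighter of fiber/vitamin C) and each pair with both constraints tight.
banana only: max(9/4, 205/12) = 17.08 servings → $2.56.
strawberries only: max(9/3, 205/99) = 3 servings → $1.95.
banana + strawberries with both tight: 0.7667 servings and 1.978 servings → $1.40.
Cheapest feasible corner: $1.40.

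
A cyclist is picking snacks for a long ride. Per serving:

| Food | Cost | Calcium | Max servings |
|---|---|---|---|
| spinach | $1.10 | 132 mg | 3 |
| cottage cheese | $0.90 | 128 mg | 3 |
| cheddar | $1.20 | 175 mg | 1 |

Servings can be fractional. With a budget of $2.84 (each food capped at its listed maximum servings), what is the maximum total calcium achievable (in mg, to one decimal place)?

Calcium per dollar: cheddar 145.8, cottage cheese 142.2, spinach 120.
Take 1 serving of cheddar: spends $1.20, +175.0 mg calcium (running total 175.0 mg).
Take 1.822 servings of cottage cheese: spends $1.64, +233.2 mg calcium (running total 408.2 mg).
Filling greedily by calcium-per-dollar is optimal for one linear limit, giving 408.2 mg.

408.2 mg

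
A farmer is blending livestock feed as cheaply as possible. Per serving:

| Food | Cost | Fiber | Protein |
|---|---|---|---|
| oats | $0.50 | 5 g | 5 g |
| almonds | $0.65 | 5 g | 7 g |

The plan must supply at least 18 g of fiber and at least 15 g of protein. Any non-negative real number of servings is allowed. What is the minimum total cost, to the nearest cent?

Minimising a linear cost over {fiber ≥ 18, protein ≥ 15, servings ≥ 0} — the optimum is at a vertex, using one or two foods.
oats only: max(18/5, 15/5) = 3.6 servings → $1.80.
almonds only: max(18/5, 15/7) = 3.6 servings → $2.34.
oats + almonds with both targets exact would need a negative amount; discard.
Cheapest feasible corner: $1.80.

$1.80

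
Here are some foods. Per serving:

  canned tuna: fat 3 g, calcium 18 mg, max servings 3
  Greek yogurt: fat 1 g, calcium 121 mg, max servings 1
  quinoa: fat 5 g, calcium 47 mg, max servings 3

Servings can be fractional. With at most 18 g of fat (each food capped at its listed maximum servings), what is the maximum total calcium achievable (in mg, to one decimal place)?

274.0 mg

Calcium per g fat: Greek yogurt 121, quinoa 9.4, canned tuna 6.
Take 1 serving of Greek yogurt: uses 1 g fat, +121.0 mg calcium (running total 121.0 mg).
Take 3 servings of quinoa: uses 15 g fat, +141.0 mg calcium (running total 262.0 mg).
Take 0.6667 servings of canned tuna: uses 2 g fat, +12.0 mg calcium (running total 274.0 mg).
Filling greedily by calcium-per-g fat is optimal for one linear limit, giving 274.0 mg.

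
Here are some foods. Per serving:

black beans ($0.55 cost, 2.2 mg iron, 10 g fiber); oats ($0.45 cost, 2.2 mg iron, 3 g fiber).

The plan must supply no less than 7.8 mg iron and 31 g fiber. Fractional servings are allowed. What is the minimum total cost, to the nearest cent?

At the optimum either one food covers both requirements or two foods hit both targets exactly; no other combination can be cheaper.
black beans only: max(7.8/2.2, 31/10) = 3.545 servings → $1.95.
oats only: max(7.8/2.2, 31/3) = 10.33 servings → $4.65.
black beans + oats with both tight: 2.909 servings and 0.6364 servings → $1.89.
So the least-cost plan costs $1.89.

$1.89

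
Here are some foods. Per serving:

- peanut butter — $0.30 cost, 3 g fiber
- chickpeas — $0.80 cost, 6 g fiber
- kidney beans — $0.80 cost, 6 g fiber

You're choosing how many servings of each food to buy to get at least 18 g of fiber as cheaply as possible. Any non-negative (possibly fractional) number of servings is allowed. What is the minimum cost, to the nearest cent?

Cost per g of fiber: peanut butter $0.1000, chickpeas $0.1333, kidney beans $0.1333.
With no serving limits, use only peanut butter: 18 g / 3 g = 6 servings × $0.30 = $1.80.

$1.80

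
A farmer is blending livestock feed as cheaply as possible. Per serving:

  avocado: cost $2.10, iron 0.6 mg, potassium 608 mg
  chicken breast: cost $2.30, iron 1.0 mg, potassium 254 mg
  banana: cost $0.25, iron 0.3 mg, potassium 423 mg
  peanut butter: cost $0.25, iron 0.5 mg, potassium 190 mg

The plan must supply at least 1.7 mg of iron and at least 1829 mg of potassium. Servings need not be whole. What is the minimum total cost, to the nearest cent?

$1.23

Minimising a linear cost over {iron ≥ 1.7, potassium ≥ 1829, servings ≥ 0} — the optimum is at a vertex, using one or two foods.
avocado only: max(1.7/0.6, 1829/608) = 3.008 servings → $6.32.
chicken breast only: max(1.7/1.0, 1829/254) = 7.201 servings → $16.56.
banana only: max(1.7/0.3, 1829/423) = 5.667 servings → $1.42.
peanut butter only: max(1.7/0.5, 1829/190) = 9.626 servings → $2.41.
avocado + chicken breast with both targets exact would need a negative amount; discard.
avocado + banana with both tight: 2.387 servings and 0.8936 servings → $5.24.
avocado + peanut butter: the both-tight solution has a negative serving — not a feasible corner.
chicken breast + banana with both tight: 0.4913 servings and 4.029 servings → $2.14.
chicken breast + peanut butter: the both-tight solution has a negative serving — not a feasible corner.
banana + peanut butter with both tight: 3.828 servings and 1.103 servings → $1.23.
The minimum over all feasible corners is $1.23.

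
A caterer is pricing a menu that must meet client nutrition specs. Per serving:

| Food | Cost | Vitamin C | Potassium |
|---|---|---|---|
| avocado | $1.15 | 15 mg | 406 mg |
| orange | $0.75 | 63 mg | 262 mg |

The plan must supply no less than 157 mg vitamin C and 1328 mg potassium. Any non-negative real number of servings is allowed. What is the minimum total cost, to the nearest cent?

Two binding constraints pin down two serving amounts, so the optimal mix uses at most two foods. The candidates are each food alone (scaled to the tighter of vitamin C/potassium) and each pair with both constraints tight.
avocado only: max(157/15, 1328/406) = 10.47 servings → $12.04.
orange only: max(157/63, 1328/262) = 5.069 servings → $3.80.
avocado + orange with both tight: 1.965 servings and 2.024 servings → $3.78.
So the least-cost plan costs $3.78.

$3.78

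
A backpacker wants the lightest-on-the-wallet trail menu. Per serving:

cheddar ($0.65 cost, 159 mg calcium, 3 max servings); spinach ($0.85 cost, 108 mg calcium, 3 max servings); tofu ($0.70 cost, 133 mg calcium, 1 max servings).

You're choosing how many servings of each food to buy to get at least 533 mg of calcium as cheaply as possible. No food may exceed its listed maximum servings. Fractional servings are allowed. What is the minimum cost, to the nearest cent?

$2.24

Cost per mg of calcium: cheddar $0.0041, tofu $0.0053, spinach $0.0079.
Take 3 servings of cheddar: +477.0 mg calcium for $1.95 (total $1.95, still need 56.0 mg).
Take 0.4211 servings of tofu: +56.0 mg calcium for $0.29 (total $2.24, still need 0.0 mg).
Greedy by cheapest-per-mg is optimal for a single linear constraint, so the minimum cost is $2.24.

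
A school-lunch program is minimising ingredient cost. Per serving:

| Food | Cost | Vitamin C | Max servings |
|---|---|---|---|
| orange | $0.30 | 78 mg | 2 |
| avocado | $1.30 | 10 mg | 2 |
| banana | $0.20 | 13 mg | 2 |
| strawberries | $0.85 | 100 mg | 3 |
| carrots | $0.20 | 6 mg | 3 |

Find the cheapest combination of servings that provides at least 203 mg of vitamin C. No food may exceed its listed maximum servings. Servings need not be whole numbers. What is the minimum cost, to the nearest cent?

Cost per mg of vitamin C: orange $0.0038, strawberries $0.0085, banana $0.0154, carrots $0.0333, avocado $0.1300.
Take 2 servings of orange: +156.0 mg vitamin C for $0.60 (total $0.60, still need 47.0 mg).
Take 0.47 servings of strawberries: +47.0 mg vitamin C for $0.40 (total $1.00, still need 0.0 mg).
Greedy by cheapest-per-mg is optimal for a single linear constraint, so the minimum cost is $1.00.

$1.00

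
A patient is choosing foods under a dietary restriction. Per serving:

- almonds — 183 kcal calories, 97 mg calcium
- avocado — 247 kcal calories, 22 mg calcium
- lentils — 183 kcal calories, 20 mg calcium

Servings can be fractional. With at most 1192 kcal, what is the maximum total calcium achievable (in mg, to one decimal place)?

631.8 mg

Calcium per kcal: almonds 0.5301, lentils 0.1093, avocado 0.08907.
With no serving limits, spend the whole calories allowance on almonds: 1192 kcal / 183 kcal × 97 mg = 631.8 mg.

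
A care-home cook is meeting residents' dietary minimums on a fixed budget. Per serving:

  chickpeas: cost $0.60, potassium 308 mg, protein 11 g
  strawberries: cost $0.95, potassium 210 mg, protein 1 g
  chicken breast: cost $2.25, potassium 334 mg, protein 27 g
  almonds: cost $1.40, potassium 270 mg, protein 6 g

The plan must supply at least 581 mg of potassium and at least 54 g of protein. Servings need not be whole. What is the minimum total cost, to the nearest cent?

Check every corner: each single food scaled to meet both minima, and each pair solved so both constraints bind.
chickpeas only: max(581/308, 54/11) = 4.909 servings → $2.95.
strawberries only: max(581/210, 54/1) = 54 servings → $51.30.
chicken breast only: max(581/334, 54/27) = 2 servings → $4.50.
almonds only: max(581/270, 54/6) = 9 servings → $12.60.
chickpeas + strawberries: the both-tight solution has a negative serving — not a feasible corner.
chickpeas + chicken breast: intersection lies outside the first quadrant.
chickpeas + almonds: intersection lies outside the first quadrant.
strawberries + chicken breast: intersection lies outside the first quadrant.
strawberries + almonds: the both-tight solution has a negative serving — not a feasible corner.
chicken breast + almonds: intersection lies outside the first quadrant.
The minimum over all feasible corners is $2.95.

$2.95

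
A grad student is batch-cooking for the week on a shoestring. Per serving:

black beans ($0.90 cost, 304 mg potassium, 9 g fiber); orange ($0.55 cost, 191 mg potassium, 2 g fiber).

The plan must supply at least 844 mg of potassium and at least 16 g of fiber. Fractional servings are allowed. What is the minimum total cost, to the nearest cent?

$2.46

black beans only: max(844/304, 16/9) = 2.776 servings → $2.50.
orange only: max(844/191, 16/2) = 8 servings → $4.40.
black beans + orange with both tight: 1.231 servings and 2.459 servings → $2.46.
Cheapest feasible corner: $2.46.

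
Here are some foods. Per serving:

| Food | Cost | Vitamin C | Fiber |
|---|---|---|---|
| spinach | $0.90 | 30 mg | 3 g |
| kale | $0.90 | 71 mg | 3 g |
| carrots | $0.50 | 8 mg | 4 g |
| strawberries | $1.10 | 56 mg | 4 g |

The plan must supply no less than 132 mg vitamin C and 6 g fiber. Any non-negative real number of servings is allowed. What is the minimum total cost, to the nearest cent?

$1.72

This is a tiny linear program; its minimum lies at a vertex of the feasible set. List the vertices and price them.
spinach only: max(132/30, 6/3) = 4.4 servings → $3.96.
kale only: max(132/71, 6/3) = 2 servings → $1.80.
carrots only: max(132/8, 6/4) = 16.5 servings → $8.25.
strawberries only: max(132/56, 6/4) = 2.357 servings → $2.59.
spinach + kale with both tight: 0.2439 servings and 1.756 servings → $1.80.
spinach + carrots: intersection lies outside the first quadrant.
spinach + strawberries: the both-tight solution has a negative serving — not a feasible corner.
kale + carrots with both tight: 1.846 servings and 0.1154 servings → $1.72.
kale + strawberries with both tight: 1.655 servings and 0.2586 servings → $1.77.
carrots + strawberries with both targets exact would need a negative amount; discard.
The minimum over all feasible corners is $1.72.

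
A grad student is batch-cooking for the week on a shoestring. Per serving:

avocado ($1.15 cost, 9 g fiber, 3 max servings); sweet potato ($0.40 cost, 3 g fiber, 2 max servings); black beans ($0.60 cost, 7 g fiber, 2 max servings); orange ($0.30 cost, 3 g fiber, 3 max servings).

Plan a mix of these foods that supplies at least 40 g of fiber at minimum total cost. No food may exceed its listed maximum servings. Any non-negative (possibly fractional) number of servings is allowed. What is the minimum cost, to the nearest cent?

$4.27

Cost per g of fiber: black beans $0.0857, orange $0.1000, avocado $0.1278, sweet potato $0.1333.
Take 2 servings of black beans: +14.0 g fiber for $1.20 (total $1.20, still need 26.0 g).
Take 3 servings of orange: +9.0 g fiber for $0.90 (total $2.10, still need 17.0 g).
Take 1.889 servings of avocado: +17.0 g fiber for $2.17 (total $4.27, still need 0.0 g).
Filling from the cheapest source first is optimal under one linear minimum: $4.27.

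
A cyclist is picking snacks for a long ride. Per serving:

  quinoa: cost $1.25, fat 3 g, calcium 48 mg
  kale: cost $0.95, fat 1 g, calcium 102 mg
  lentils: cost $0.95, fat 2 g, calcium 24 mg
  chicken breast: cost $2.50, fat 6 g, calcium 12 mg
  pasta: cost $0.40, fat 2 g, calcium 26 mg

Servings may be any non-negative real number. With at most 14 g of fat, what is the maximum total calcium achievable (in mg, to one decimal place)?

1428.0 mg

Calcium per g fat: kale 102, quinoa 16, pasta 13, lentils 12, chicken breast 2.
With no serving limits, spend the whole fat allowance on kale: 14 g / 1 g × 102 mg = 1428.0 mg.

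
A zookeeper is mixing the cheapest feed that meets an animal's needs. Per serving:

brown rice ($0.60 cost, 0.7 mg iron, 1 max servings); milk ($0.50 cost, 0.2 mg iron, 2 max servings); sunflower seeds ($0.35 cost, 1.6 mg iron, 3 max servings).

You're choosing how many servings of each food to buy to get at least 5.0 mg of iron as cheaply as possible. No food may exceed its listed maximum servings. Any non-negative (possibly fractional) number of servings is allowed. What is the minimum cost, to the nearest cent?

Cost per mg of iron: sunflower seeds $0.2188, brown rice $0.8571, milk $2.5000.
Take 3 servings of sunflower seeds: +4.8 mg iron for $1.05 (total $1.05, still need 0.2 mg).
Take 0.2857 servings of brown rice: +0.2 mg iron for $0.17 (total $1.22, still need 0.0 mg).
Greedy by cheapest-per-mg is optimal for a single linear constraint, so the minimum cost is $1.22.

$1.22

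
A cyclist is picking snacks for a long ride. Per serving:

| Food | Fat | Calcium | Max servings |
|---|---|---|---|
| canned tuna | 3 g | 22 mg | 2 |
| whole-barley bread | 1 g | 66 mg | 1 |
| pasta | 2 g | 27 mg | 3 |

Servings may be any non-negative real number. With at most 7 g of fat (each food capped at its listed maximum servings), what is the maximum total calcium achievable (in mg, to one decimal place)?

147.0 mg

Calcium per g fat: whole-barley bread 66, pasta 13.5, canned tuna 7.333.
Take 1 serving of whole-barley bread: uses 1 g fat, +66.0 mg calcium (running total 66.0 mg).
Take 3 servings of pasta: uses 6 g fat, +81.0 mg calcium (running total 147.0 mg).
Greedy by best ratio exhausts the fat allowance optimally: 147.0 mg.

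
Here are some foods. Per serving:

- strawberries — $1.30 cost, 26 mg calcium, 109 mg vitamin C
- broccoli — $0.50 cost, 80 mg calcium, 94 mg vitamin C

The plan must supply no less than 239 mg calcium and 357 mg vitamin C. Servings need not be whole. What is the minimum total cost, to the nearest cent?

$1.90

Check every corner: each single food scaled to meet both minima, and each pair solved so both constraints bind.
strawberries only: max(239/26, 357/109) = 9.192 servings → $11.95.
broccoli only: max(239/80, 357/94) = 3.798 servings → $1.90.
strawberries + broccoli with both tight: 0.971 servings and 2.672 servings → $2.60.
So the least-cost plan costs $1.90.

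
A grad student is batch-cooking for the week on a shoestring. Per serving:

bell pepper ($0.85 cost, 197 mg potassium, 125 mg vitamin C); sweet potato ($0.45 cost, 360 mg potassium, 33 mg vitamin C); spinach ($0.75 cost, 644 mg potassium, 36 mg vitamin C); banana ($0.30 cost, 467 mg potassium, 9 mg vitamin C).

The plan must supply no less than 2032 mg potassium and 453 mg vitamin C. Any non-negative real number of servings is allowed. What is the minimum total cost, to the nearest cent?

The cheapest plan sits at a corner of the feasible region — with two constraints it uses at most two foods.
bell pepper only: max(2032/197, 453/125) = 10.31 servings → $8.77.
sweet potato only: max(2032/360, 453/33) = 13.73 servings → $6.18.
spinach only: max(2032/644, 453/36) = 12.58 servings → $9.44.
banana only: max(2032/467, 453/9) = 50.33 servings → $15.10.
bell pepper + sweet potato with both tight: 2.494 servings and 4.28 servings → $4.05.
bell pepper + spinach with both tight: 2.978 servings and 2.244 servings → $4.21.
bell pepper + banana with both tight: 3.414 servings and 2.911 servings → $3.78.
sweet potato + spinach with both targets exact would need a negative amount; discard.
sweet potato + banana: intersection lies outside the first quadrant.
spinach + banana: the both-tight solution has a negative serving — not a feasible corner.
Cheapest feasible corner: $3.78.

$3.78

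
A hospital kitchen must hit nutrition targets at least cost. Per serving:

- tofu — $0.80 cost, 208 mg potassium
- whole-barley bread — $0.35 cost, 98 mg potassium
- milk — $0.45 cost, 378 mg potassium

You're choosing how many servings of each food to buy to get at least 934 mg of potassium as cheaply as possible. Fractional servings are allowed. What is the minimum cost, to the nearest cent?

Cost per mg of potassium: milk $0.0012, whole-barley bread $0.0036, tofu $0.0038.
With no serving limits, use only milk: 934 mg / 378 mg = 2.471 servings × $0.45 = $1.11.

$1.11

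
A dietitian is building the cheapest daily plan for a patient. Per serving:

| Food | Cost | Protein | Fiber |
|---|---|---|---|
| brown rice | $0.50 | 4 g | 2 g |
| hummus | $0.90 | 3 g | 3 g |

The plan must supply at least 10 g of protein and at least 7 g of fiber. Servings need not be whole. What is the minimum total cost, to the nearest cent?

For a min-cost LP with two ≥-constraints, a basic feasible solution has at most two positive variables.
brown rice only: max(10/4, 7/2) = 3.5 servings → $1.75.
hummus only: max(10/3, 7/3) = 3.333 servings → $3.00.
brown rice + hummus with both tight: 1.5 servings and 1.333 servings → $1.95.
The minimum over all feasible corners is $1.75.

$1.75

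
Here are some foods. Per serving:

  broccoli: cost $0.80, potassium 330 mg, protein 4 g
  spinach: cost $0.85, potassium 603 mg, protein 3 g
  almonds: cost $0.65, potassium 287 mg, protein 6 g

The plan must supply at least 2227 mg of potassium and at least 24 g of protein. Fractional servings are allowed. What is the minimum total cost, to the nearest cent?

$3.83

At the optimum either one food covers both requirements or two foods hit both targets exactly; no other combination can be cheaper.
broccoli only: max(2227/330, 24/4) = 6.748 servings → $5.40.
spinach only: max(2227/603, 24/3) = 8 servings → $6.80.
almonds only: max(2227/287, 24/6) = 7.76 servings → $5.04.
broccoli + spinach with both tight: 5.479 servings and 0.6948 servings → $4.97.
broccoli + almonds: intersection lies outside the first quadrant.
spinach + almonds with both tight: 2.348 servings and 2.826 servings → $3.83.
The minimum over all feasible corners is $3.83.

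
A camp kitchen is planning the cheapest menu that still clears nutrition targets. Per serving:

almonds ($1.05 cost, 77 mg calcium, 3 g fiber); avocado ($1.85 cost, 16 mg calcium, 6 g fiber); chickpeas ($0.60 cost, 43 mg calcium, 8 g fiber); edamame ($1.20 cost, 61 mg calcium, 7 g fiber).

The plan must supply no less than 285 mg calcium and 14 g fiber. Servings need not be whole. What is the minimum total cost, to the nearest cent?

$3.89

Check every corner: each single food scaled to meet both minima, and each pair solved so both constraints bind.
almonds only: max(285/77, 14/3) = 4.667 servings → $4.90.
avocado only: max(285/16, 14/6) = 17.81 servings → $32.95.
chickpeas only: max(285/43, 14/8) = 6.628 servings → $3.98.
edamame only: max(285/61, 14/7) = 4.672 servings → $5.61.
almonds + avocado with both tight: 3.589 servings and 0.5386 servings → $4.77.
almonds + chickpeas with both tight: 3.446 servings and 0.4579 servings → $3.89.
almonds + edamame with both tight: 3.205 servings and 0.6264 servings → $4.12.
avocado + chickpeas: intersection lies outside the first quadrant.
avocado + edamame: intersection lies outside the first quadrant.
chickpeas + edamame: the both-tight solution has a negative serving — not a feasible corner.
So the least-cost plan costs $3.89.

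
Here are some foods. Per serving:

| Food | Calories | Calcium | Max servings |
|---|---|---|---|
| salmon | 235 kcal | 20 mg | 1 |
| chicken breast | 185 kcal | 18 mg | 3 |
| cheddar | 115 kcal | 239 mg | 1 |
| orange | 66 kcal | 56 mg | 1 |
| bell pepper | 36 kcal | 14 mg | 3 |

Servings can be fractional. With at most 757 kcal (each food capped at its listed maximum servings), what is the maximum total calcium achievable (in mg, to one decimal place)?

Calcium per kcal: cheddar 2.078, orange 0.8485, bell pepper 0.3889, chicken breast 0.0973, salmon 0.08511.
Take 1 serving of cheddar: uses 115 kcal, +239.0 mg calcium (running total 239.0 mg).
Take 1 serving of orange: uses 66 kcal, +56.0 mg calcium (running total 295.0 mg).
Take 3 servings of bell pepper: uses 108 kcal, +42.0 mg calcium (running total 337.0 mg).
Take 2.53 servings of chicken breast: uses 468 kcal, +45.5 mg calcium (running total 382.5 mg).
Filling greedily by calcium-per-kcal is optimal for one linear limit, giving 382.5 mg.

382.5 mg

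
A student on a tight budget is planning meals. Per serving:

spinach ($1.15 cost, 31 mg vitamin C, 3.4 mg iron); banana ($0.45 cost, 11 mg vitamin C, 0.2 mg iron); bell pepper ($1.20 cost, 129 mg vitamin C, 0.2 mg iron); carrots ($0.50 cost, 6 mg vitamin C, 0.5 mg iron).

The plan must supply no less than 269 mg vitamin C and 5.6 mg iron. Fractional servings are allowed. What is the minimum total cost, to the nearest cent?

spinach only: max(269/31, 5.6/3.4) = 8.677 servings → $9.98.
banana only: max(269/11, 5.6/0.2) = 28 servings → $12.60.
bell pepper only: max(269/129, 5.6/0.2) = 28 servings → $33.60.
carrots only: max(269/6, 5.6/0.5) = 44.83 servings → $22.42.
spinach + banana with both tight: 0.25 servings and 23.75 servings → $10.97.
spinach + bell pepper with both tight: 1.546 servings and 1.714 servings → $3.83.
spinach + carrots: intersection lies outside the first quadrant.
banana + bell pepper with both targets exact would need a negative amount; discard.
banana + carrots with both tight: 23.47 servings and 1.814 servings → $11.47.
bell pepper + carrots with both tight: 1.594 servings and 10.56 servings → $7.19.
So the least-cost plan costs $3.83.

$3.83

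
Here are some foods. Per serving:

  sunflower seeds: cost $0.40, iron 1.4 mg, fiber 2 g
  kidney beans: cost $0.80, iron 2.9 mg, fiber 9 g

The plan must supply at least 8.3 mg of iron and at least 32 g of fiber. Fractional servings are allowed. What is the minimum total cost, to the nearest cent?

Two binding constraints pin down two serving amounts, so the optimal mix uses at most two foods. The candidates are each food alone (scaled to the tighter of iron/fiber) and each pair with both constraints tight.
sunflower seeds only: max(8.3/1.4, 32/2) = 16 servings → $6.40.
kidney beans only: max(8.3/2.9, 32/9) = 3.556 servings → $2.84.
sunflower seeds + kidney beans with both targets exact would need a negative amount; discard.
So the least-cost plan costs $2.84.

$2.84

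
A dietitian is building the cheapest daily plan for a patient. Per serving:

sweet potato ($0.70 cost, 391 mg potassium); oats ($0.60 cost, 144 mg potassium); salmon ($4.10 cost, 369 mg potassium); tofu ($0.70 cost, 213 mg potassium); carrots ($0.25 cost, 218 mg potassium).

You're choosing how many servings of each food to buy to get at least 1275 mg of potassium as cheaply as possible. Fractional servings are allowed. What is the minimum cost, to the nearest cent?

Cost per mg of potassium: carrots $0.0011, sweet potato $0.0018, tofu $0.0033, oats $0.0042, salmon $0.0111.
With no serving limits, use only carrots: 1275 mg / 218 mg = 5.849 servings × $0.25 = $1.46.

$1.46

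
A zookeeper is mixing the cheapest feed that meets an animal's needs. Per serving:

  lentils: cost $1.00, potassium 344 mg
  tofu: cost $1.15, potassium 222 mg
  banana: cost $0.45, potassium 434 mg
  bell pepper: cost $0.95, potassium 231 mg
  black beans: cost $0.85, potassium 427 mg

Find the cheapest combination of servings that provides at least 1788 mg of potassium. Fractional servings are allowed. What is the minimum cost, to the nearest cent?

$1.85

Cost per mg of potassium: banana $0.0010, black beans $0.0020, lentils $0.0029, bell pepper $0.0041, tofu $0.0052.
With no serving limits, use only banana: 1788 mg / 434 mg = 4.12 servings × $0.45 = $1.85.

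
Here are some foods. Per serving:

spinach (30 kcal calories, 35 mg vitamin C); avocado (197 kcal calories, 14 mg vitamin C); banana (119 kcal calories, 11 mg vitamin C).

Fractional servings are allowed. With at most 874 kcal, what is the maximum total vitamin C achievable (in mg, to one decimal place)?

1019.7 mg

Vitamin C per kcal: spinach 1.167, banana 0.09244, avocado 0.07107.
With no serving limits, spend the whole calories allowance on spinach: 874 kcal / 30 kcal × 35 mg = 1019.7 mg.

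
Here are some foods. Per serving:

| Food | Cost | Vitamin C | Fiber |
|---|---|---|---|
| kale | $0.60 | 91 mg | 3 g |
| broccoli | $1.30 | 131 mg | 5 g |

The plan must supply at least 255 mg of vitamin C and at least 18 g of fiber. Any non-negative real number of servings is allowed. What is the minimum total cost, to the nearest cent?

$3.60

Two binding constraints pin down two serving amounts, so the optimal mix uses at most two foods. The candidates are each food alone (scaled to the tighter of vitamin C/fiber) and each pair with both constraints tight.
kale only: max(255/91, 18/3) = 6 servings → $3.60.
broccoli only: max(255/131, 18/5) = 3.6 servings → $4.68.
kale + broccoli with both targets exact would need a negative amount; discard.
The minimum over all feasible corners is $3.60.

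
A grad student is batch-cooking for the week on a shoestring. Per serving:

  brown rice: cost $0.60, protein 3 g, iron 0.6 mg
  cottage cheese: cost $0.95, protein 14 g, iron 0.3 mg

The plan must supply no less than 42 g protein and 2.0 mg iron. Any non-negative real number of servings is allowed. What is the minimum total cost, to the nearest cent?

$3.66

This is a tiny linear program; its minimum lies at a vertex of the feasible set. List the vertices and price them.
brown rice only: max(42/3, 2.0/0.6) = 14 servings → $8.40.
cottage cheese only: max(42/14, 2.0/0.3) = 6.667 servings → $6.33.
brown rice + cottage cheese with both tight: 2.053 servings and 2.56 servings → $3.66.
So the least-cost plan costs $3.66.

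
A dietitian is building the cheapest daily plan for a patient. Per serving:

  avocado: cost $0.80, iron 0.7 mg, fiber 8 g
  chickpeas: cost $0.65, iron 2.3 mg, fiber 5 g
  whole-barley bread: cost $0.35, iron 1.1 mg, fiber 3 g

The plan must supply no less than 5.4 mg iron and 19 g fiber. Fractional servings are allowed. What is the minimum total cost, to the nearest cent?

Minimising a linear cost over {iron ≥ 5.4, fiber ≥ 19, servings ≥ 0} — the optimum is at a vertex, using one or two foods.
avocado only: max(5.4/0.7, 19/8) = 7.714 servings → $6.17.
chickpeas only: max(5.4/2.3, 19/5) = 3.8 servings → $2.47.
whole-barley bread only: max(5.4/1.1, 19/3) = 6.333 servings → $2.22.
avocado + chickpeas with both tight: 1.121 servings and 2.007 servings → $2.20.
avocado + whole-barley bread with both tight: 0.7015 servings and 4.463 servings → $2.12.
chickpeas + whole-barley bread: the both-tight solution has a negative serving — not a feasible corner.
The minimum over all feasible corners is $2.12.

$2.12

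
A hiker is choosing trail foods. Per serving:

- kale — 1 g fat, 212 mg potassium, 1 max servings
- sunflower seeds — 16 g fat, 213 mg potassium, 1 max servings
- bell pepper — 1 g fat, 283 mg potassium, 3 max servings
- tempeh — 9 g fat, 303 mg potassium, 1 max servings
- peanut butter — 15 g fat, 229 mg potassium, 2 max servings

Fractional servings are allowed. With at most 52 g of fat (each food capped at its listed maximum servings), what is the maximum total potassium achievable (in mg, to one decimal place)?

1941.8 mg

Potassium per g fat: bell pepper 283, kale 212, tempeh 33.67, peanut butter 15.27, sunflower seeds 13.31.
Take 3 servings of bell pepper: uses 3 g fat, +849.0 mg potassium (running total 849.0 mg).
Take 1 serving of kale: uses 1 g fat, +212.0 mg potassium (running total 1061.0 mg).
Take 1 serving of tempeh: uses 9 g fat, +303.0 mg potassium (running total 1364.0 mg).
Take 2 servings of peanut butter: uses 30 g fat, +458.0 mg potassium (running total 1822.0 mg).
Take 0.5625 servings of sunflower seeds: uses 9 g fat, +119.8 mg potassium (running total 1941.8 mg).
Filling greedily by potassium-per-g fat is optimal for one linear limit, giving 1941.8 mg.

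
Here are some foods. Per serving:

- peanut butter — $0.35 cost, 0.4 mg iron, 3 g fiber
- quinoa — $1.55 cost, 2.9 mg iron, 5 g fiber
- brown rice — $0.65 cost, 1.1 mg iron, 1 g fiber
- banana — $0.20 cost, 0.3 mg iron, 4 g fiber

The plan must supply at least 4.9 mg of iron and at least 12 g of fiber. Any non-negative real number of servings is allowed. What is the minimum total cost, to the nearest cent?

$2.66

peanut butter only: max(4.9/0.4, 12/3) = 12.25 servings → $4.29.
quinoa only: max(4.9/2.9, 12/5) = 2.4 servings → $3.72.
brown rice only: max(4.9/1.1, 12/1) = 12 servings → $7.80.
banana only: max(4.9/0.3, 12/4) = 16.33 servings → $3.27.
peanut butter + quinoa with both tight: 1.537 servings and 1.478 servings → $2.83.
peanut butter + brown rice with both tight: 2.862 servings and 3.414 servings → $3.22.
peanut butter + banana: intersection lies outside the first quadrant.
quinoa + brown rice: intersection lies outside the first quadrant.
quinoa + banana with both tight: 1.584 servings and 1.02 servings → $2.66.
brown rice + banana with both tight: 3.902 servings and 2.024 servings → $2.94.
So the least-cost plan costs $2.66.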